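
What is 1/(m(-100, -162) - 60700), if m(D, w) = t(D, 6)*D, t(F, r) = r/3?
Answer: -1/60900 ≈ -1.6420e-5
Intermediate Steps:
t(F, r) = r/3 (t(F, r) = r*(1/3) = r/3)
m(D, w) = 2*D (m(D, w) = ((1/3)*6)*D = 2*D)
1/(m(-100, -162) - 60700) = 1/(2*(-100) - 60700) = 1/(-200 - 60700) = 1/(-60900) = -1/60900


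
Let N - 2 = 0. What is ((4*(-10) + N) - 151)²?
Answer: 35721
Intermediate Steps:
N = 2 (N = 2 + 0 = 2)
((4*(-10) + N) - 151)² = ((4*(-10) + 2) - 151)² = ((-40 + 2) - 151)² = (-38 - 151)² = (-189)² = 35721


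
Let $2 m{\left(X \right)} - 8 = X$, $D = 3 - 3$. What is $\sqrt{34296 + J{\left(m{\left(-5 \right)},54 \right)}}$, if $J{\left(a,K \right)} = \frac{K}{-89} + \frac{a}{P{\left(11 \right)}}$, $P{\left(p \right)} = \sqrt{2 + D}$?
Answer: $\frac{\sqrt{1086615240 + 23763 \sqrt{2}}}{178} \approx 185.19$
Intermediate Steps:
$D = 0$ ($D = 3 - 3 = 0$)
$P{\left(p \right)} = \sqrt{2}$ ($P{\left(p \right)} = \sqrt{2 + 0} = \sqrt{2}$)
$m{\left(X \right)} = 4 + \frac{X}{2}$
$J{\left(a,K \right)} = - \frac{K}{89} + \frac{a \sqrt{2}}{2}$ ($J{\left(a,K \right)} = \frac{K}{-89} + \frac{a}{\sqrt{2}} = K \left(- \frac{1}{89}\right) + a \frac{\sqrt{2}}{2} = - \frac{K}{89} + \frac{a \sqrt{2}}{2}$)
$\sqrt{34296 + J{\left(m{\left(-5 \right)},54 \right)}} = \sqrt{34296 - \left(\frac{54}{89} - \frac{\left(4 + \frac{1}{2} \left(-5\right)\right) \sqrt{2}}{2}\right)} = \sqrt{34296 - \left(\frac{54}{89} - \frac{\left(4 - \frac{5}{2}\right) \sqrt{2}}{2}\right)} = \sqrt{34296 - \left(\frac{54}{89} - \frac{3 \sqrt{2}}{4}\right)} = \sqrt{\frac{3052290}{89} + \frac{3 \sqrt{2}}{4}}$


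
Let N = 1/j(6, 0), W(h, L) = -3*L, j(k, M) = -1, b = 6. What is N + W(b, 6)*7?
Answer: -127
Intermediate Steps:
N = -1 (N = 1/(-1) = -1)
N + W(b, 6)*7 = -1 - 3*6*7 = -1 - 18*7 = -1 - 126 = -127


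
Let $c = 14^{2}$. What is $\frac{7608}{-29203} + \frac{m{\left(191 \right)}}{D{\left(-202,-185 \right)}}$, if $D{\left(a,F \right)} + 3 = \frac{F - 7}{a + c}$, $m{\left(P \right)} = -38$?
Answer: $- \frac{45874}{29203} \approx -1.5709$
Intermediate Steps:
$c = 196$
$D{\left(a,F \right)} = -3 + \frac{-7 + F}{196 + a}$ ($D{\left(a,F \right)} = -3 + \frac{F - 7}{a + 196} = -3 + \frac{-7 + F}{196 + a}$)
$\frac{7608}{-29203} + \frac{m{\left(191 \right)}}{D{\left(-202,-185 \right)}} = \frac{7608}{-29203} - \frac{38}{\frac{1}{196 - 202} \left(-595 - 185 - -606\right)} = 7608 \left(- \frac{1}{29203}\right) - \frac{38}{\frac{1}{-6} \left(-595 - 185 + 606\right)} = - \frac{7608}{29203} - \frac{38}{\left(- \frac{1}{6}\right) \left(-174\right)} = - \frac{7608}{29203} - \frac{38}{29} = - \frac{45874}{29203}$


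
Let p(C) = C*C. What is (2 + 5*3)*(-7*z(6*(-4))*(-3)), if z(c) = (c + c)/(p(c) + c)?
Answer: -714/23 ≈ -31.043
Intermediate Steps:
p(C) = C²
z(c) = 2*c/(c + c²) (z(c) = (c + c)/(c² + c) = (2*c)/(c + c²) = 2*c/(c + c²))
(2 + 5*3)*(-7*z(6*(-4))*(-3)) = (2 + 5*3)*(-14/(1 + 6*(-4))*(-3)) = (2 + 15)*(-14/(1 - 24)*(-3)) = 17*(-14/(-23)*(-3)) = 17*(-14*(-1)/23*(-3)) = 17*(-7*(-2/23)*(-3)) = 17*((14/23)*(-3)) = 17*(-42/23) = -714/23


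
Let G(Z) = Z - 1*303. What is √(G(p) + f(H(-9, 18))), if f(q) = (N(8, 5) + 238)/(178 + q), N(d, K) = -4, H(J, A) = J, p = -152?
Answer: I*√76661/13 ≈ 21.298*I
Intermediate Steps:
f(q) = 234/(178 + q) (f(q) = (-4 + 238)/(178 + q) = 234/(178 + q))
G(Z) = -303 + Z (G(Z) = Z - 303 = -303 + Z)
√(G(p) + f(H(-9, 18))) = √((-303 - 152) + 234/(178 - 9)) = √(-455 + 234/169) = √(-455 + 234*(1/169)) = √(-455 + 18/13) = √(-5897/13) = I*√76661/13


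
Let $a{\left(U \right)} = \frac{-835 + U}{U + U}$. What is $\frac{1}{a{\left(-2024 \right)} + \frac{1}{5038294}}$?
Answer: $\frac{10197507056}{7202243297} \approx 1.4159$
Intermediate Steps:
$a{\left(U \right)} = \frac{-835 + U}{2 U}$
$\frac{1}{a{\left(-2024 \right)} + \frac{1}{5038294}} = \frac{1}{\frac{-835 - 2024}{2 \left(-2024\right)} + \frac{1}{5038294}} = \frac{1}{\frac{1}{2} \left(- \frac{1}{2024}\right) \left(-2859\right) + \frac{1}{5038294}} = \frac{1}{\frac{2859}{4048} + \frac{1}{5038294}} = \frac{1}{\frac{7202243297}{10197507056}} = \frac{10197507056}{7202243297}$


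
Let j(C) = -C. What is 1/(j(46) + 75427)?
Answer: 1/75381 ≈ 1.3266e-5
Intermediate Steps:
1/(j(46) + 75427) = 1/(-1*46 + 75427) = 1/(-46 + 75427) = 1/75381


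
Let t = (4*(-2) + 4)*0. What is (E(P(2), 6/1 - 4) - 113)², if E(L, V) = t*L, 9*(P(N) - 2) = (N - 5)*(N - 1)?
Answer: 12769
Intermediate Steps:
P(N) = 2 + (-1 + N)*(-5 + N)/9 (P(N) = 2 + ((N - 5)*(N - 1))/9 = 2 + ((-5 + N)*(-1 + N))/9 = 2 + ((-1 + N)*(-5 + N))/9 = 2 + (-1 + N)*(-5 + N)/9)
t = 0 (t = (-8 + 4)*0 = -4*0 = 0)
E(L, V) = 0 (E(L, V) = 0*L = 0)
(E(P(2), 6/1 - 4) - 113)² = (0 - 113)² = (-113)² = 12769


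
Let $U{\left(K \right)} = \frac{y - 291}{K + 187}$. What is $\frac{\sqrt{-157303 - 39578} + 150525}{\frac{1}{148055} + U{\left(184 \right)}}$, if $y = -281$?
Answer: $- \frac{8268098162625}{84687089} - \frac{54928405 i \sqrt{196881}}{84687089} \approx -97631.0 - 287.79 i$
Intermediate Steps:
$U{\left(K \right)} = - \frac{572}{187 + K}$ ($U{\left(K \right)} = \frac{-281 - 291}{K + 187} = - \frac{572}{187 + K}$)
$\frac{\sqrt{-157303 - 39578} + 150525}{\frac{1}{148055} + U{\left(184 \right)}} = \frac{\sqrt{-157303 - 39578} + 150525}{\frac{1}{148055} - \frac{572}{187 + 184}} = \frac{\sqrt{-196881} + 150525}{\frac{1}{148055} - \frac{572}{371}} = \frac{i \sqrt{196881} + 150525}{\frac{1}{148055} - \frac{572}{371}} = \frac{150525 + i \sqrt{196881}}{\frac{1}{148055} - \frac{572}{371}} = \frac{150525 + i \sqrt{196881}}{- \frac{84687089}{54928405}} = \left(150525 + i \sqrt{196881}\right) \left(- \frac{54928405}{84687089}\right) = - \frac{8268098162625}{84687089} - \frac{54928405 i \sqrt{196881}}{84687089}$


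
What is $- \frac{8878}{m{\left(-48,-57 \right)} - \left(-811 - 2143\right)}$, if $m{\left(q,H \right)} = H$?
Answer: $- \frac{8878}{2897} \approx -3.0645$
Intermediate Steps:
$- \frac{8878}{m{\left(-48,-57 \right)} - \left(-811 - 2143\right)} = - \frac{8878}{-57 - \left(-811 - 2143\right)} = - \frac{8878}{-57 - -2954} = - \frac{8878}{-57 + 2954} = - \frac{8878}{2897}$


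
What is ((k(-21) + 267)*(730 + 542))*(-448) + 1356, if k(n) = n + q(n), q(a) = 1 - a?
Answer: -152720052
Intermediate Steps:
k(n) = 1 (k(n) = n + (1 - n) = 1)
((k(-21) + 267)*(730 + 542))*(-448) + 1356 = ((1 + 267)*(730 + 542))*(-448) + 1356 = (268*1272)*(-448) + 1356 = 340896*(-448) + 1356 = -152721408 + 1356 = -152720052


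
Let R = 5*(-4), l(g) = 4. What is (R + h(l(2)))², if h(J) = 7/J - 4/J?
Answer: 5929/16 ≈ 370.56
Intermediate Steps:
R = -20
h(J) = 3/J
(R + h(l(2)))² = (-20 + 3/4)² = (-20 + 3*(¼))² = (-20 + ¾)² = (-77/4)² = 5929/16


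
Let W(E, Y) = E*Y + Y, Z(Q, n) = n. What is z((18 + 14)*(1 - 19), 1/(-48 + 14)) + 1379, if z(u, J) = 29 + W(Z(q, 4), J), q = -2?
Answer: 47867/34 ≈ 1407.9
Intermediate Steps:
W(E, Y) = Y + E*Y
z(u, J) = 29 + 5*J (z(u, J) = 29 + J*(1 + 4) = 29 + J*5 = 29 + 5*J)
z((18 + 14)*(1 - 19), 1/(-48 + 14)) + 1379 = (29 + 5/(-48 + 14)) + 1379 = (29 + 5/(-34)) + 1379 = (29 + 5*(-1/34)) + 1379 = (29 - 5/34) + 1379 = 981/34 + 1379 = 47867/34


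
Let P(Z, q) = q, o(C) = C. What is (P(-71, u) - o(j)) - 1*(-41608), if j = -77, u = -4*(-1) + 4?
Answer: 41693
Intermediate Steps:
u = 8 (u = 4 + 4 = 8)
(P(-71, u) - o(j)) - 1*(-41608) = (8 - 1*(-77)) - 1*(-41608) = (8 + 77) + 41608 = 85 + 41608 = 41693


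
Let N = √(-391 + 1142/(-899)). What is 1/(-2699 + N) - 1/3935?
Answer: -3219419377/5154227443650 - I*√317033249/6549208950 ≈ -0.00062462 - 2.7187e-6*I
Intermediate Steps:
N = I*√317033249/899 (N = √(-391 + 1142*(-1/899)) = √(-391 - 1142/899) = √(-352651/899) = I*√317033249/899 ≈ 19.806*I)
1/(-2699 + N) - 1/3935 = 1/(-2699 + I*√317033249/899) - 1/3935 = -1/3935 + 1/(-2699 + I*√317033249/899)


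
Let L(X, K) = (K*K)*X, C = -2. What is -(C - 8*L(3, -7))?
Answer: 1178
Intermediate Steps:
L(X, K) = X*K² (L(X, K) = K²*X = X*K²)
-(C - 8*L(3, -7)) = -(-2 - 24*(-7)²) = -(-2 - 24*49) = -(-2 - 8*147) = -(-2 - 1176) = -1*(-1178) = 1178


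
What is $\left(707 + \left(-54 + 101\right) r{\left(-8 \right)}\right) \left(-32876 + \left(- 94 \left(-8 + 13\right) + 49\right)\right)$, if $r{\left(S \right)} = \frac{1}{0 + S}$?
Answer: $- \frac{186762873}{8} \approx -2.3345 \cdot 10^{7}$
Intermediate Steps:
$r{\left(S \right)} = \frac{1}{S}$
$\left(707 + \left(-54 + 101\right) r{\left(-8 \right)}\right) \left(-32876 + \left(- 94 \left(-8 + 13\right) + 49\right)\right) = \left(707 + \frac{-54 + 101}{-8}\right) \left(-32876 + \left(- 94 \left(-8 + 13\right) + 49\right)\right) = \left(707 + 47 \left(- \frac{1}{8}\right)\right) \left(-32876 + \left(\left(-94\right) 5 + 49\right)\right) = \left(707 - \frac{47}{8}\right) \left(-32876 + \left(-470 + 49\right)\right) = \frac{5609 \left(-32876 - 421\right)}{8} = \frac{5609}{8} \left(-33297\right) = - \frac{186762873}{8}$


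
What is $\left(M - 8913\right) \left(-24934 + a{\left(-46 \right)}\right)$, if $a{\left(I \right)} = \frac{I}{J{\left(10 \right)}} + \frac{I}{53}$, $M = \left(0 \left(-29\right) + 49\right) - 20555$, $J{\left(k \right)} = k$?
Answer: $\frac{194428964821}{265} \approx 7.3369 \cdot 10^{8}$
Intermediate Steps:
$M = -20506$ ($M = \left(0 + 49\right) - 20555 = 49 - 20555 = -20506$)
$a{\left(I \right)} = \frac{63 I}{530}$ ($a{\left(I \right)} = \frac{I}{10} + \frac{I}{53} = \frac{63 I}{530}$)
$\left(M - 8913\right) \left(-24934 + a{\left(-46 \right)}\right) = \left(-20506 - 8913\right) \left(-24934 + \frac{63}{530} \left(-46\right)\right) = \left(-20506 + \left(-22163 + 13250\right)\right) \left(-24934 - \frac{1449}{265}\right) = \left(-20506 - 8913\right) \left(- \frac{6608959}{265}\right) = \left(-29419\right) \left(- \frac{6608959}{265}\right) = \frac{194428964821}{265}$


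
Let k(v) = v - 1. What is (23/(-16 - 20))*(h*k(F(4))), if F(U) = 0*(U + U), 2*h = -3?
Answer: -23/24 ≈ -0.95833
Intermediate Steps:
h = -3/2 (h = (1/2)*(-3) = -3/2 ≈ -1.5000)
F(U) = 0 (F(U) = 0*(2*U) = 0)
k(v) = -1 + v
(23/(-16 - 20))*(h*k(F(4))) = (23/(-16 - 20))*(-3*(-1 + 0)/2) = (23/(-36))*(-3/2*(-1)) = -1/36*23*(3/2) = -23/36*3/2 = -23/24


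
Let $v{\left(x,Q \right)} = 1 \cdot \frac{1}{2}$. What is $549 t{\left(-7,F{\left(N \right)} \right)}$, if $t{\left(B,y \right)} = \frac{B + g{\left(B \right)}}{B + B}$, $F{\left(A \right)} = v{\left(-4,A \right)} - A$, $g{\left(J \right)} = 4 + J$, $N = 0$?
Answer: $\frac{2745}{7} \approx 392.14$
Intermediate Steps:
$v{\left(x,Q \right)} = \frac{1}{2}$ ($v{\left(x,Q \right)} = 1 \cdot \frac{1}{2} = \frac{1}{2}$)
$F{\left(A \right)} = \frac{1}{2} - A$
$t{\left(B,y \right)} = \frac{4 + 2 B}{2 B}$ ($t{\left(B,y \right)} = \frac{B + \left(4 + B\right)}{B + B} = \frac{4 + 2 B}{2 B}$)
$549 t{\left(-7,F{\left(N \right)} \right)} = 549 \frac{2 - 7}{-7} = 549 \left(\left(- \frac{1}{7}\right) \left(-5\right)\right) = 549 \cdot \frac{5}{7} = \frac{2745}{7}$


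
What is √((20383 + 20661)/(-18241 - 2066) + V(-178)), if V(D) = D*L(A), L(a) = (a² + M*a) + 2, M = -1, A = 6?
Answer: 2*I*√587429300703/20307 ≈ 75.485*I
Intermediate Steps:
L(a) = 2 + a² - a (L(a) = (a² - a) + 2 = 2 + a² - a)
V(D) = 32*D (V(D) = D*(2 + 6² - 1*6) = D*(2 + 36 - 6) = D*32 = 32*D)
√((20383 + 20661)/(-18241 - 2066) + V(-178)) = √((20383 + 20661)/(-18241 - 2066) + 32*(-178)) = √(41044/(-20307) - 5696) = √(41044*(-1/20307) - 5696) = √(-41044/20307 - 5696) = √(-115709716/20307) = 2*I*√587429300703/20307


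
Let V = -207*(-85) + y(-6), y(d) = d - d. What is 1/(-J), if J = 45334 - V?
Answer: -1/27739 ≈ -3.6050e-5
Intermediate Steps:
y(d) = 0
V = 17595 (V = -207*(-85) + 0 = 17595 + 0 = 17595)
J = 27739 (J = 45334 - 1*17595 = 45334 - 17595 = 27739)
1/(-J) = 1/(-1*27739) = 1/(-27739) = -1/27739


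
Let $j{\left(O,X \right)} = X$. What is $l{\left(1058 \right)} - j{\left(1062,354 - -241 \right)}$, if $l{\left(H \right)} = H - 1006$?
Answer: $-543$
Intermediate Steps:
$l{\left(H \right)} = -1006 + H$
$l{\left(1058 \right)} - j{\left(1062,354 - -241 \right)} = \left(-1006 + 1058\right) - \left(354 - -241\right) = 52 - \left(354 + 241\right) = 52 - 595 = -543$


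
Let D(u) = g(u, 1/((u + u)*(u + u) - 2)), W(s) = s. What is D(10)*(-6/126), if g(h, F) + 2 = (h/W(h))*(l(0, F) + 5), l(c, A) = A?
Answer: -1195/8358 ≈ -0.14298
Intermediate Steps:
g(h, F) = 3 + F (g(h, F) = -2 + (h/h)*(F + 5) = -2 + 1*(5 + F) = -2 + (5 + F) = 3 + F)
D(u) = 3 + 1/(-2 + 4*u²) (D(u) = 3 + 1/((u + u)*(u + u) - 2) = 3 + 1/((2*u)*(2*u) - 2) = 3 + 1/(4*u² - 2) = 3 + 1/(-2 + 4*u²))
D(10)*(-6/126) = ((-5 + 12*10²)/(2*(-1 + 2*10²)))*(-6/126) = ((-5 + 12*100)/(2*(-1 + 2*100)))*(-6*1/126) = ((-5 + 1200)/(2*(-1 + 200)))*(-1/21) = ((½)*1195/199)*(-1/21) = ((½)*(1/199)*1195)*(-1/21) = (1195/398)*(-1/21) = -1195/8358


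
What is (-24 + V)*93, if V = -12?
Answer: -3348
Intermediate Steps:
(-24 + V)*93 = (-24 - 12)*93 = -36*93 = -3348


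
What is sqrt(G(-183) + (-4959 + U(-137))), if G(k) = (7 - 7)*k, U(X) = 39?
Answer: 2*I*sqrt(1230) ≈ 70.143*I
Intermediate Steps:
G(k) = 0 (G(k) = 0*k = 0)
sqrt(G(-183) + (-4959 + U(-137))) = sqrt(0 + (-4959 + 39)) = sqrt(0 - 4920) = sqrt(-4920) = 2*I*sqrt(1230)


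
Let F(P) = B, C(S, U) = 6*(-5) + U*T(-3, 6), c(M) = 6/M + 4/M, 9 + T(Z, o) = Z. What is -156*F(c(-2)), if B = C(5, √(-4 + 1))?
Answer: 4680 + 1872*I*√3 ≈ 4680.0 + 3242.4*I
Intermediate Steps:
T(Z, o) = -9 + Z
c(M) = 10/M
C(S, U) = -30 - 12*U (C(S, U) = 6*(-5) + U*(-9 - 3) = -30 + U*(-12) = -30 - 12*U)
B = -30 - 12*I*√3 (B = -30 - 12*√(-4 + 1) = -30 - 12*I*√3 ≈ -30.0 - 20.785*I)
F(P) = -30 - 12*I*√3
-156*F(c(-2)) = -156*(-30 - 12*I*√3) = 4680 + 1872*I*√3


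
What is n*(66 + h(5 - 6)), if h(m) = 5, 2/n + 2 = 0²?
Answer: -71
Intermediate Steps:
n = -1 (n = 2/(-2 + 0²) = 2/(-2 + 0) = 2/(-2) = 2*(-½) = -1)
n*(66 + h(5 - 6)) = -(66 + 5) = -1*71 = -71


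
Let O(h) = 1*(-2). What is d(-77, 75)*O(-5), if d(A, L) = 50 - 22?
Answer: -56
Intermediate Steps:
O(h) = -2
d(A, L) = 28
d(-77, 75)*O(-5) = 28*(-2) = -56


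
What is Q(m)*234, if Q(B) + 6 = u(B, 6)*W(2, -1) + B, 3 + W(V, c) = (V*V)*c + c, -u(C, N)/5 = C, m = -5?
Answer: -49374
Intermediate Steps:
u(C, N) = -5*C
W(V, c) = -3 + c + c*V² (W(V, c) = -3 + ((V*V)*c + c) = -3 + (V²*c + c) = -3 + (c*V² + c) = -3 + (c + c*V²) = -3 + c + c*V²)
Q(B) = -6 + 41*B (Q(B) = -6 + ((-5*B)*(-3 - 1 - 1*2²) + B) = -6 + ((-5*B)*(-3 - 1 - 1*4) + B) = -6 + ((-5*B)*(-3 - 1 - 4) + B) = -6 + (-5*B*(-8) + B) = -6 + (40*B + B) = -6 + 41*B)
Q(m)*234 = (-6 + 41*(-5))*234 = (-6 - 205)*234 = -211*234 = -49374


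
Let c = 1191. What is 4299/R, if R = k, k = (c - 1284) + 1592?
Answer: 4299/1499 ≈ 2.8679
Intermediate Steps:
k = 1499 (k = (1191 - 1284) + 1592 = -93 + 1592 = 1499)
R = 1499
4299/R = 4299/1499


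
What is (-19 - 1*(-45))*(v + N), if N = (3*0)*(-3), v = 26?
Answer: 676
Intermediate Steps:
N = 0 (N = 0*(-3) = 0)
(-19 - 1*(-45))*(v + N) = (-19 - 1*(-45))*(26 + 0) = (-19 + 45)*26 = 26*26 = 676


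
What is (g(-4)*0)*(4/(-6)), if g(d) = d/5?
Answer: 0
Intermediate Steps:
g(d) = d/5 (g(d) = d*(⅕) = d/5)
(g(-4)*0)*(4/(-6)) = (((⅕)*(-4))*0)*(4/(-6)) = (-⅘*0)*(4*(-⅙)) = 0*(-⅔) = 0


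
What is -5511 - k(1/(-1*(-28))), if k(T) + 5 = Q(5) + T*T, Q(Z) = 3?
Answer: -4319057/784 ≈ -5509.0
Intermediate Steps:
k(T) = -2 + T**2 (k(T) = -5 + (3 + T*T) = -5 + (3 + T**2) = -2 + T**2)
-5511 - k(1/(-1*(-28))) = -5511 - (-2 + (1/(-1*(-28)))**2) = -5511 - (-2 + (1/28)**2) = -5511 - (-2 + 1/784) = -5511 - 1*(-1567/784) = -5511 + 1567/784 = -4319057/784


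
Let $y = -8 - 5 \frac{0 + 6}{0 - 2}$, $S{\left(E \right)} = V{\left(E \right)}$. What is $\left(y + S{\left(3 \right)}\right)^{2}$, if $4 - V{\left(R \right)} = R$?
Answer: $64$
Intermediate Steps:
$V{\left(R \right)} = 4 - R$
$S{\left(E \right)} = 4 - E$
$y = 7$ ($y = -8 - 5 \frac{6}{-2} = -8 - 5 \cdot 6 \left(- \frac{1}{2}\right) = -8 - -15 = -8 + 15 = 7$)
$\left(y + S{\left(3 \right)}\right)^{2} = \left(7 + \left(4 - 3\right)\right)^{2} = \left(7 + 1\right)^{2} = 8^{2} = 64$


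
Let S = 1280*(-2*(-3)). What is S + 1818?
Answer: 9498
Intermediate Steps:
S = 7680 (S = 1280*6 = 7680)
S + 1818 = 7680 + 1818 = 9498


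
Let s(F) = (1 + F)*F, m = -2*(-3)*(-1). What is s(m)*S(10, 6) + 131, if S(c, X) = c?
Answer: 431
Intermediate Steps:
m = -6 (m = 6*(-1) = -6)
s(F) = F*(1 + F)
s(m)*S(10, 6) + 131 = -6*(1 - 6)*10 + 131 = -6*(-5)*10 + 131 = 30*10 + 131 = 300 + 131 = 431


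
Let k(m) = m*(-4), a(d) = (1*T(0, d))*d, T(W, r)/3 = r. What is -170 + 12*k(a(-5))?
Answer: -3770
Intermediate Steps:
T(W, r) = 3*r
a(d) = 3*d**2 (a(d) = (1*(3*d))*d = (3*d)*d = 3*d**2)
k(m) = -4*m
-170 + 12*k(a(-5)) = -170 + 12*(-12*(-5)**2) = -170 + 12*(-12*25) = -170 + 12*(-4*75) = -170 + 12*(-300) = -170 - 3600 = -3770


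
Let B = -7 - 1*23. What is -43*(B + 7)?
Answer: 989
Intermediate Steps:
B = -30 (B = -7 - 23 = -30)
-43*(B + 7) = -43*(-30 + 7) = -43*(-23) = 989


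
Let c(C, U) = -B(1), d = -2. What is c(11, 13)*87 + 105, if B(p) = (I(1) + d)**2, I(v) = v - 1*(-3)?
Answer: -243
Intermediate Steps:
I(v) = 3 + v (I(v) = v + 3 = 3 + v)
B(p) = 4 (B(p) = ((3 + 1) - 2)**2 = (4 - 2)**2 = 2**2 = 4)
c(C, U) = -4 (c(C, U) = -1*4 = -4)
c(11, 13)*87 + 105 = -4*87 + 105 = -348 + 105 = -243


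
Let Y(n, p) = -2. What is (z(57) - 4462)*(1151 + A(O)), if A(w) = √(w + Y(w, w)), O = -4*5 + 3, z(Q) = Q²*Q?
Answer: 208021381 + 180731*I*√19 ≈ 2.0802e+8 + 7.8779e+5*I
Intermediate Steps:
z(Q) = Q³
O = -17 (O = -20 + 3 = -17)
A(w) = √(-2 + w) (A(w) = √(w - 2) = √(-2 + w))
(z(57) - 4462)*(1151 + A(O)) = (57³ - 4462)*(1151 + √(-2 - 17)) = (185193 - 4462)*(1151 + √(-19)) = 180731*(1151 + I*√19) = 208021381 + 180731*I*√19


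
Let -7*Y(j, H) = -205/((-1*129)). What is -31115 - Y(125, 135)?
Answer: -28096640/903 ≈ -31115.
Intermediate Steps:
Y(j, H) = -205/903 (Y(j, H) = -(-205)/(7*((-1*129))) = -(-205)/(7*(-129)) = -(-205)*(-1)/(7*129) = -⅐*205/129 = -205/903)
-31115 - Y(125, 135) = -31115 - 1*(-205/903) = -31115 + 205/903 = -28096640/903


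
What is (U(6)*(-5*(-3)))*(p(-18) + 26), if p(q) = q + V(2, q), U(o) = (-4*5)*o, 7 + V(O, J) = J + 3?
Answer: 25200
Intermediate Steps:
V(O, J) = -4 + J (V(O, J) = -7 + (J + 3) = -7 + (3 + J) = -4 + J)
U(o) = -20*o
p(q) = -4 + 2*q (p(q) = q + (-4 + q) = -4 + 2*q)
(U(6)*(-5*(-3)))*(p(-18) + 26) = ((-20*6)*(-5*(-3)))*((-4 + 2*(-18)) + 26) = (-120*15)*((-4 - 36) + 26) = -1800*(-40 + 26) = -1800*(-14) = 25200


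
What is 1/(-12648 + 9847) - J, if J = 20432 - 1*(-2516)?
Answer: -64277349/2801 ≈ -22948.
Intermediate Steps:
J = 22948 (J = 20432 + 2516 = 22948)
1/(-12648 + 9847) - J = 1/(-12648 + 9847) - 1*22948 = 1/(-2801) - 22948 = -1/2801 - 22948 = -64277349/2801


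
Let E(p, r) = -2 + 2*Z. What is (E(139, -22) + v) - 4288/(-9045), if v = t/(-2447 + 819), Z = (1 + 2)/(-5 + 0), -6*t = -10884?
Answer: -421997/109890 ≈ -3.8402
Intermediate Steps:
t = 1814 (t = -⅙*(-10884) = 1814)
Z = -⅗ (Z = 3/(-5) = 3*(-⅕) = -⅗ ≈ -0.60000)
E(p, r) = -16/5 (E(p, r) = -2 + 2*(-⅗) = -2 - 6/5 = -16/5)
v = -907/814 (v = 1814/(-2447 + 819) = 1814/(-1628) = 1814*(-1/1628) = -907/814 ≈ -1.1143)
(E(139, -22) + v) - 4288/(-9045) = (-16/5 - 907/814) - 4288/(-9045) = -17559/4070 - 4288*(-1/9045) = -17559/4070 + 64/135 = -421997/109890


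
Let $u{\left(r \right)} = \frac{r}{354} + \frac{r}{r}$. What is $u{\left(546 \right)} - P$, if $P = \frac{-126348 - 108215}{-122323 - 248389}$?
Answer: $\frac{41767583}{21872008} \approx 1.9096$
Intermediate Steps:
$u{\left(r \right)} = 1 + \frac{r}{354}$ ($u{\left(r \right)} = r \frac{1}{354} + 1 = \frac{r}{354} + 1 = 1 + \frac{r}{354}$)
$P = \frac{234563}{370712}$ ($P = - \frac{234563}{-370712} = \left(-234563\right) \left(- \frac{1}{370712}\right) = \frac{234563}{370712} \approx 0.63274$)
$u{\left(546 \right)} - P = \left(1 + \frac{1}{354} \cdot 546\right) - \frac{234563}{370712} = \left(1 + \frac{91}{59}\right) - \frac{234563}{370712} = \frac{150}{59} - \frac{234563}{370712} = \frac{41767583}{21872008}$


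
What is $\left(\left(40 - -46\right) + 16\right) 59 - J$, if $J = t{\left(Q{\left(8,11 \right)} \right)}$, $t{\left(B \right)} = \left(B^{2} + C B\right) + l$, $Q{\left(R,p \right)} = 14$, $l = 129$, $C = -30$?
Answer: $6113$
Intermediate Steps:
$t{\left(B \right)} = 129 + B^{2} - 30 B$ ($t{\left(B \right)} = \left(B^{2} - 30 B\right) + 129 = 129 + B^{2} - 30 B$)
$J = -95$ ($J = 129 + 14^{2} - 420 = 129 + 196 - 420 = -95$)
$\left(\left(40 - -46\right) + 16\right) 59 - J = \left(\left(40 - -46\right) + 16\right) 59 - -95 = \left(\left(40 + 46\right) + 16\right) 59 + 95 = \left(86 + 16\right) 59 + 95 = 102 \cdot 59 + 95 = 6018 + 95 = 6113$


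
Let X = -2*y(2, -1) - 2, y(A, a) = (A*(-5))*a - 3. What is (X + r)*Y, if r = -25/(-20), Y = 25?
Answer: -1475/4 ≈ -368.75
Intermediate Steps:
y(A, a) = -3 - 5*A*a (y(A, a) = (-5*A)*a - 3 = -5*A*a - 3 = -3 - 5*A*a)
r = 5/4 (r = -25*(-1/20) = 5/4 ≈ 1.2500)
X = -16 (X = -2*(-3 - 5*2*(-1)) - 2 = -2*(-3 + 10) - 2 = -2*7 - 2 = -14 - 2 = -16)
(X + r)*Y = (-16 + 5/4)*25 = -59/4*25 = -1475/4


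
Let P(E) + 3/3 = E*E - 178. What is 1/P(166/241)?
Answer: -58081/10368943 ≈ -0.0056014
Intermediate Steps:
P(E) = -179 + E**2 (P(E) = -1 + (E*E - 178) = -1 + (E**2 - 178) = -1 + (-178 + E**2) = -179 + E**2)
1/P(166/241) = 1/(-179 + (166/241)**2) = 1/(-179 + 27556/58081) = 1/(-10368943/58081) = -58081/10368943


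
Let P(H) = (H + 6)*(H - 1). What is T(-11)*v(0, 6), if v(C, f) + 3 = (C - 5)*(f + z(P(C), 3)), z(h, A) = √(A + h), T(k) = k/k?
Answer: -33 - 5*I*√3 ≈ -33.0 - 8.6602*I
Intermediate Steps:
T(k) = 1
P(H) = (-1 + H)*(6 + H) (P(H) = (6 + H)*(-1 + H) = (-1 + H)*(6 + H))
v(C, f) = -3 + (-5 + C)*(f + √(-3 + C² + 5*C)) (v(C, f) = -3 + (C - 5)*(f + √(3 + (-6 + C² + 5*C))) = -3 + (-5 + C)*(f + √(-3 + C² + 5*C)))
T(-11)*v(0, 6) = 1*(-3 - 5*6 - 5*√(-3 + 0² + 5*0) + 0*6 + 0*√(-3 + 0² + 5*0)) = 1*(-3 - 30 - 5*√(-3 + 0 + 0) + 0 + 0*√(-3 + 0 + 0)) = 1*(-3 - 30 - 5*I*√3 + 0 + 0*√(-3)) = 1*(-3 - 30 - 5*I*√3 + 0 + 0*(I*√3)) = 1*(-3 - 30 - 5*I*√3 + 0 + 0) = 1*(-33 - 5*I*√3) = -33 - 5*I*√3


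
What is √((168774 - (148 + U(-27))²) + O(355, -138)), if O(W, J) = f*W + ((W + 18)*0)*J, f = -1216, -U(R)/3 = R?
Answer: I*√315347 ≈ 561.56*I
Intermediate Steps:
U(R) = -3*R
O(W, J) = -1216*W (O(W, J) = -1216*W + ((W + 18)*0)*J = -1216*W + ((18 + W)*0)*J = -1216*W + 0*J = -1216*W + 0 = -1216*W)
√((168774 - (148 + U(-27))²) + O(355, -138)) = √((168774 - (148 - 3*(-27))²) - 1216*355) = √((168774 - (148 + 81)²) - 431680) = √((168774 - 1*229²) - 431680) = √((168774 - 1*52441) - 431680) = √((168774 - 52441) - 431680) = √(116333 - 431680) = √(-315347) = I*√315347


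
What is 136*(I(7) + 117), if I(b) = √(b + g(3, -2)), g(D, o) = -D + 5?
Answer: 16320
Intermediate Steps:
g(D, o) = 5 - D
I(b) = √(2 + b) (I(b) = √(b + (5 - 1*3)) = √(b + (5 - 3)) = √(b + 2) = √(2 + b))
136*(I(7) + 117) = 136*(√(2 + 7) + 117) = 136*(√9 + 117) = 136*(3 + 117) = 136*120 = 16320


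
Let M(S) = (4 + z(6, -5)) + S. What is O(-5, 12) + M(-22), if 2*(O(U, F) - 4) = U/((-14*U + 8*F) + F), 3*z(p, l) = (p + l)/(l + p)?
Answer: -14611/1068 ≈ -13.681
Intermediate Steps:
z(p, l) = 1/3 (z(p, l) = ((p + l)/(l + p))/3 = ((l + p)/(l + p))/3 = (1/3)*1 = 1/3)
O(U, F) = 4 + U/(2*(-14*U + 9*F)) (O(U, F) = 4 + (U/((-14*U + 8*F) + F))/2 = 4 + (U/(-14*U + 9*F))/2 = 4 + U/(2*(-14*U + 9*F)))
M(S) = 13/3 + S (M(S) = (4 + 1/3) + S = 13/3 + S)
O(-5, 12) + M(-22) = 3*(-37*(-5) + 24*12)/(2*(-14*(-5) + 9*12)) + (13/3 - 22) = 3*(185 + 288)/(2*(70 + 108)) - 53/3 = (3/2)*473/178 - 53/3 = (3/2)*(1/178)*473 - 53/3 = 1419/356 - 53/3 = -14611/1068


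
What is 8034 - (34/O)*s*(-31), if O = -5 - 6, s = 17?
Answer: 70456/11 ≈ 6405.1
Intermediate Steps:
O = -11
8034 - (34/O)*s*(-31) = 8034 - (34/(-11))*17*(-31) = 8034 - (34*(-1/11))*17*(-31) = 8034 - (-34/11*17)*(-31) = 8034 - (-578)*(-31)/11 = 8034 - 1*17918/11 = 8034 - 17918/11 = 70456/11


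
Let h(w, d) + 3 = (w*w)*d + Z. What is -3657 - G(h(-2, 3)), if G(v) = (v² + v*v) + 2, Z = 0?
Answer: -3821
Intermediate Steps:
h(w, d) = -3 + d*w² (h(w, d) = -3 + ((w*w)*d + 0) = -3 + (w²*d + 0) = -3 + (d*w² + 0) = -3 + d*w²)
G(v) = 2 + 2*v² (G(v) = (v² + v²) + 2 = 2*v² + 2 = 2 + 2*v²)
-3657 - G(h(-2, 3)) = -3657 - (2 + 2*(-3 + 3*(-2)²)²) = -3657 - (2 + 2*(-3 + 3*4)²) = -3657 - (2 + 2*(-3 + 12)²) = -3657 - (2 + 2*9²) = -3657 - (2 + 2*81) = -3657 - (2 + 162) = -3657 - 1*164 = -3657 - 164 = -3821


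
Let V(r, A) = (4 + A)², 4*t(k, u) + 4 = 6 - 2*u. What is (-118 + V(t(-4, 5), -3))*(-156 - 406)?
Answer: 65754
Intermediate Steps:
t(k, u) = ½ - u/2 (t(k, u) = -1 + (6 - 2*u)/4 = -1 + (3/2 - u/2) = ½ - u/2)
(-118 + V(t(-4, 5), -3))*(-156 - 406) = (-118 + (4 - 3)²)*(-156 - 406) = (-118 + 1²)*(-562) = (-118 + 1)*(-562) = -117*(-562) = 65754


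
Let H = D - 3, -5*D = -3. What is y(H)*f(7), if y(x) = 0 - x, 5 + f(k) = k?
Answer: 24/5 ≈ 4.8000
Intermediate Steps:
D = ⅗ (D = -⅕*(-3) = ⅗ ≈ 0.60000)
f(k) = -5 + k
H = -12/5 (H = ⅗ - 3 = -12/5 ≈ -2.4000)
y(x) = -x
y(H)*f(7) = (-1*(-12/5))*(-5 + 7) = (12/5)*2 = 24/5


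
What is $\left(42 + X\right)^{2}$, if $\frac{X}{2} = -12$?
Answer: $324$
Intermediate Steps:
$X = -24$ ($X = 2 \left(-12\right) = -24$)
$\left(42 + X\right)^{2} = \left(42 - 24\right)^{2} = 18^{2} = 324$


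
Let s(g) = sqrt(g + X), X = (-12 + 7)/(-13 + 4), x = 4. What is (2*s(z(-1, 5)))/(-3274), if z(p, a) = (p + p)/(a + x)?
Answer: -sqrt(3)/4911 ≈ -0.00035269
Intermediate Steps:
z(p, a) = 2*p/(4 + a) (z(p, a) = (p + p)/(a + 4) = (2*p)/(4 + a) = 2*p/(4 + a))
X = 5/9 (X = -5/(-9) = -5*(-1/9) = 5/9 ≈ 0.55556)
s(g) = sqrt(5/9 + g) (s(g) = sqrt(g + 5/9) = sqrt(5/9 + g))
(2*s(z(-1, 5)))/(-3274) = (2*(sqrt(5 + 9*(2*(-1)/(4 + 5)))/3))/(-3274) = (2*(sqrt(5 + 9*(2*(-1)/9))/3))*(-1/3274) = (2*(sqrt(5 + 9*(2*(-1)*(1/9)))/3))*(-1/3274) = (2*(sqrt(5 + 9*(-2/9))/3))*(-1/3274) = (2*(sqrt(5 - 2)/3))*(-1/3274) = (2*(sqrt(3)/3))*(-1/3274) = (2*sqrt(3)/3)*(-1/3274) = -sqrt(3)/4911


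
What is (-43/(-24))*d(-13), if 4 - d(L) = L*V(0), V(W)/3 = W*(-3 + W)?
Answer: 43/6 ≈ 7.1667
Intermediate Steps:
V(W) = 3*W*(-3 + W) (V(W) = 3*(W*(-3 + W)) = 3*W*(-3 + W))
d(L) = 4 (d(L) = 4 - L*3*0*(-3 + 0) = 4 - L*3*0*(-3) = 4 - L*0 = 4 - 1*0 = 4 + 0 = 4)
(-43/(-24))*d(-13) = -43/(-24)*4 = -43*(-1/24)*4 = (43/24)*4 = 43/6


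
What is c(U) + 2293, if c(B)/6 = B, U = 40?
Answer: 2533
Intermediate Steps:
c(B) = 6*B
c(U) + 2293 = 6*40 + 2293 = 240 + 2293 = 2533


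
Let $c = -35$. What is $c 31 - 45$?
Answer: $-1130$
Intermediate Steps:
$c 31 - 45 = \left(-35\right) 31 - 45 = -1085 - 45 = -1130$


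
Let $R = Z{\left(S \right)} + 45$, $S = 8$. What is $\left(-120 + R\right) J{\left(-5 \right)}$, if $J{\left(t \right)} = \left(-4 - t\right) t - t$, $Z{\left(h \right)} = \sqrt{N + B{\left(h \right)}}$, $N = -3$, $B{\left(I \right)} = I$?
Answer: $0$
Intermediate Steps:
$Z{\left(h \right)} = \sqrt{-3 + h}$
$J{\left(t \right)} = - t + t \left(-4 - t\right)$ ($J{\left(t \right)} = t \left(-4 - t\right) - t = - t + t \left(-4 - t\right)$)
$R = 45 + \sqrt{5}$ ($R = \sqrt{-3 + 8} + 45 = \sqrt{5} + 45 = 45 + \sqrt{5} \approx 47.236$)
$\left(-120 + R\right) J{\left(-5 \right)} = \left(-120 + \left(45 + \sqrt{5}\right)\right) \left(\left(-1\right) \left(-5\right) \left(5 - 5\right)\right) = \left(-75 + \sqrt{5}\right) \left(\left(-1\right) \left(-5\right) 0\right) = \left(-75 + \sqrt{5}\right) 0 = 0$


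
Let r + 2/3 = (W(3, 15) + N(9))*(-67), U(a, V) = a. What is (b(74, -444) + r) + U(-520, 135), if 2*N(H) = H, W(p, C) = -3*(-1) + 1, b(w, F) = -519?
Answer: -9655/6 ≈ -1609.2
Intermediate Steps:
W(p, C) = 4 (W(p, C) = 3 + 1 = 4)
N(H) = H/2
r = -3421/6 (r = -⅔ + (4 + (½)*9)*(-67) = -⅔ + (4 + 9/2)*(-67) = -⅔ + (17/2)*(-67) = -⅔ - 1139/2 = -3421/6 ≈ -570.17)
(b(74, -444) + r) + U(-520, 135) = (-519 - 3421/6) - 520 = -6535/6 - 520 = -9655/6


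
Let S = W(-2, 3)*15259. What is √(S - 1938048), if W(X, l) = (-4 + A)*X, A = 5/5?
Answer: 39*I*√1214 ≈ 1358.9*I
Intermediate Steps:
A = 1 (A = 5*(⅕) = 1)
W(X, l) = -3*X (W(X, l) = (-4 + 1)*X = -3*X)
S = 91554 (S = -3*(-2)*15259 = 6*15259 = 91554)
√(S - 1938048) = √(91554 - 1938048) = √(-1846494) = 39*I*√1214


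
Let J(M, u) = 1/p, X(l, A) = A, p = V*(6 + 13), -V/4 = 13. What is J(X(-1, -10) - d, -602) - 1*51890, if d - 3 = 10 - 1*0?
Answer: -51267321/988 ≈ -51890.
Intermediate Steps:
V = -52 (V = -4*13 = -52)
p = -988 (p = -52*(6 + 13) = -52*19 = -988)
d = 13 (d = 3 + (10 - 1*0) = 3 + (10 + 0) = 3 + 10 = 13)
J(M, u) = -1/988 (J(M, u) = 1/(-988) = -1/988)
J(X(-1, -10) - d, -602) - 1*51890 = -1/988 - 1*51890 = -1/988 - 51890 = -51267321/988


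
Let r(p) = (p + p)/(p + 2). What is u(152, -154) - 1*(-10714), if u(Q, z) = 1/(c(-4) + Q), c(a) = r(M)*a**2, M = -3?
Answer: 2657073/248 ≈ 10714.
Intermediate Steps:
r(p) = 2*p/(2 + p) (r(p) = (2*p)/(2 + p) = 2*p/(2 + p))
c(a) = 6*a**2 (c(a) = (2*(-3)/(2 - 3))*a**2 = (2*(-3)/(-1))*a**2 = (2*(-3)*(-1))*a**2 = 6*a**2)
u(Q, z) = 1/(96 + Q) (u(Q, z) = 1/(6*(-4)**2 + Q) = 1/(6*16 + Q) = 1/(96 + Q))
u(152, -154) - 1*(-10714) = 1/(96 + 152) - 1*(-10714) = 1/248 + 10714 = 2657073/248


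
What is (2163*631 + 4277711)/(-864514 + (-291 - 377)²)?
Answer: -2821282/209145 ≈ -13.490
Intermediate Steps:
(2163*631 + 4277711)/(-864514 + (-291 - 377)²) = (1364853 + 4277711)/(-864514 + (-668)²) = 5642564/(-864514 + 446224) = 5642564/(-418290) = 5642564*(-1/418290) = -2821282/209145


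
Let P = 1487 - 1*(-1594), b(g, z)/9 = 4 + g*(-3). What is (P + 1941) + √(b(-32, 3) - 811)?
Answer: 5022 + √89 ≈ 5031.4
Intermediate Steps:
b(g, z) = 36 - 27*g (b(g, z) = 9*(4 + g*(-3)) = 9*(4 - 3*g) = 36 - 27*g)
P = 3081 (P = 1487 + 1594 = 3081)
(P + 1941) + √(b(-32, 3) - 811) = (3081 + 1941) + √((36 - 27*(-32)) - 811) = 5022 + √((36 + 864) - 811) = 5022 + √(900 - 811) = 5022 + √89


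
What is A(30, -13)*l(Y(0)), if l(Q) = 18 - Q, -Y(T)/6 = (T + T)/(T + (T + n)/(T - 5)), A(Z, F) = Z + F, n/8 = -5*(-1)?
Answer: 306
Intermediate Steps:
n = 40 (n = 8*(-5*(-1)) = 8*5 = 40)
A(Z, F) = F + Z
Y(T) = -12*T/(T + (40 + T)/(-5 + T)) (Y(T) = -6*(T + T)/(T + (T + 40)/(T - 5)) = -6*2*T/(T + (40 + T)/(-5 + T)) = -12*T/(T + (40 + T)/(-5 + T)))
A(30, -13)*l(Y(0)) = (-13 + 30)*(18 - 12*0*(5 - 1*0)/(40 + 0² - 4*0)) = 17*(18 - 12*0*(5 + 0)/(40 + 0 + 0)) = 17*(18 - 12*0*5/40) = 17*(18 - 1*0) = 17*(18 + 0) = 17*18 = 306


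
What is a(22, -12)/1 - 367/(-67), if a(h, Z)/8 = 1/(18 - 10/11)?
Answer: 18723/3149 ≈ 5.9457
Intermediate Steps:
a(h, Z) = 22/47 (a(h, Z) = 8/(18 - 10/11) = 8/(188/11) = 8*(11/188) = 22/47)
a(22, -12)/1 - 367/(-67) = (22/47)/1 - 367/(-67) = (22/47)*1 - 367*(-1/67) = 22/47 + 367/67 = 18723/3149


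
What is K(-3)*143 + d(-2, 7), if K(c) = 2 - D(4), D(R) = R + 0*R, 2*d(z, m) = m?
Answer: -565/2 ≈ -282.50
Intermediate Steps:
d(z, m) = m/2
D(R) = R (D(R) = R + 0 = R)
K(c) = -2 (K(c) = 2 - 1*4 = 2 - 4 = -2)
K(-3)*143 + d(-2, 7) = -2*143 + (1/2)*7 = -286 + 7/2 = -565/2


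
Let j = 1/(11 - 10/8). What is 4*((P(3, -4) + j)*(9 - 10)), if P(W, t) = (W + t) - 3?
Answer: 608/39 ≈ 15.590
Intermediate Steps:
P(W, t) = -3 + W + t
j = 4/39 (j = 1/(11 - 10*1/8) = 1/(11 - 5/4) = 1/(39/4) = 4/39 ≈ 0.10256)
4*((P(3, -4) + j)*(9 - 10)) = 4*(((-3 + 3 - 4) + 4/39)*(9 - 10)) = 4*((-4 + 4/39)*(-1)) = 4*(-152/39*(-1)) = 4*(152/39) = 608/39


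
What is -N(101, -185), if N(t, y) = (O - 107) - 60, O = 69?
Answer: 98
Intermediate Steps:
N(t, y) = -98 (N(t, y) = (69 - 107) - 60 = -38 - 60 = -98)
-N(101, -185) = -1*(-98) = 98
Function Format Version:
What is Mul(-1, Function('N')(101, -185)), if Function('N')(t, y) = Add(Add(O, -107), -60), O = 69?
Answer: 98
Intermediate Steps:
Function('N')(t, y) = -98 (Function('N')(t, y) = Add(Add(69, -107), -60) = Add(-38, -60) = -98)
Mul(-1, Function('N')(101, -185)) = Mul(-1, -98) = 98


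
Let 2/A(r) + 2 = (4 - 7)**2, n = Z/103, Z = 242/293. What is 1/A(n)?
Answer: 7/2 ≈ 3.5000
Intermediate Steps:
Z = 242/293 (Z = 242*(1/293) = 242/293 ≈ 0.82594)
n = 242/30179 (n = (242/293)/103 = (242/293)*(1/103) = 242/30179 ≈ 0.0080188)
A(r) = 2/7 (A(r) = 2/(-2 + (4 - 7)**2) = 2/(-2 + (-3)**2) = 2/(-2 + 9) = 2/7)
1/A(n) = 1/(2/7) = 7/2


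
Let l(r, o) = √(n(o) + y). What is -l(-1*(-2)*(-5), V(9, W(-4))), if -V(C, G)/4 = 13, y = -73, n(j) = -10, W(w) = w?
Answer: -I*√83 ≈ -9.1104*I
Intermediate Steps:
V(C, G) = -52 (V(C, G) = -4*13 = -52)
l(r, o) = I*√83 (l(r, o) = √(-10 - 73) = √(-83) = I*√83)
-l(-1*(-2)*(-5), V(9, W(-4))) = -I*√83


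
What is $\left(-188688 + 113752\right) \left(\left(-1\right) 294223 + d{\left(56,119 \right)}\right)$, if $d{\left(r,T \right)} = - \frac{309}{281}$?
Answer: $\frac{6195481573792}{281} \approx 2.2048 \cdot 10^{10}$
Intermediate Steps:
$d{\left(r,T \right)} = - \frac{309}{281}$ ($d{\left(r,T \right)} = \left(-309\right) \frac{1}{281} = - \frac{309}{281}$)
$\left(-188688 + 113752\right) \left(\left(-1\right) 294223 + d{\left(56,119 \right)}\right) = \left(-188688 + 113752\right) \left(\left(-1\right) 294223 - \frac{309}{281}\right) = - 74936 \left(-294223 - \frac{309}{281}\right) = \left(-74936\right) \left(- \frac{82676972}{281}\right) = \frac{6195481573792}{281}$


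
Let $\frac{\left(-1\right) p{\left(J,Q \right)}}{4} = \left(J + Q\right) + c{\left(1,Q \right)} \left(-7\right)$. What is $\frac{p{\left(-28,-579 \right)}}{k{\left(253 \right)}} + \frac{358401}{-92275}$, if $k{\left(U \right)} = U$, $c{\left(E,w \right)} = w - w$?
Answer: $\frac{133368247}{23345575} \approx 5.7128$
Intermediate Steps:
$c{\left(E,w \right)} = 0$
$p{\left(J,Q \right)} = - 4 J - 4 Q$ ($p{\left(J,Q \right)} = - 4 \left(\left(J + Q\right) + 0 \left(-7\right)\right) = - 4 \left(\left(J + Q\right) + 0\right) = - 4 \left(J + Q\right) = - 4 J - 4 Q$)
$\frac{p{\left(-28,-579 \right)}}{k{\left(253 \right)}} + \frac{358401}{-92275} = \frac{\left(-4\right) \left(-28\right) - -2316}{253} + \frac{358401}{-92275} = \left(112 + 2316\right) \frac{1}{253} + 358401 \left(- \frac{1}{92275}\right) = 2428 \cdot \frac{1}{253} - \frac{358401}{92275} = \frac{2428}{253} - \frac{358401}{92275} = \frac{133368247}{23345575}$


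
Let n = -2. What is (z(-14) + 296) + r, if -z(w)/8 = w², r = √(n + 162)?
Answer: -1272 + 4*√10 ≈ -1259.4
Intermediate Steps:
r = 4*√10 (r = √(-2 + 162) = √160 = 4*√10 ≈ 12.649)
z(w) = -8*w²
(z(-14) + 296) + r = (-8*(-14)² + 296) + 4*√10 = (-8*196 + 296) + 4*√10 = (-1568 + 296) + 4*√10 = -1272 + 4*√10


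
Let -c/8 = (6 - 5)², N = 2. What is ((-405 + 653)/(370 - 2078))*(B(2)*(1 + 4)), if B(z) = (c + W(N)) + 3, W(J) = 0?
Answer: 1550/427 ≈ 3.6300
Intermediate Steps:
c = -8 (c = -8*(6 - 5)² = -8*1² = -8*1 = -8)
B(z) = -5 (B(z) = (-8 + 0) + 3 = -8 + 3 = -5)
((-405 + 653)/(370 - 2078))*(B(2)*(1 + 4)) = ((-405 + 653)/(370 - 2078))*(-5*(1 + 4)) = (248/(-1708))*(-5*5) = (248*(-1/1708))*(-25) = -62/427*(-25) = 1550/427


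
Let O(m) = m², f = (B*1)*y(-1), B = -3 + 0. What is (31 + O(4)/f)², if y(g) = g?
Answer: 11881/9 ≈ 1320.1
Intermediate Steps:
B = -3
f = 3 (f = -3*1*(-1) = -3*(-1) = 3)
(31 + O(4)/f)² = (31 + 4²/3)² = (31 + 16*(⅓))² = (31 + 16/3)² = (109/3)² = 11881/9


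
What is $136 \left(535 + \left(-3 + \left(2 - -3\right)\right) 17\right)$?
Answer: $77384$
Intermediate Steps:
$136 \left(535 + \left(-3 + \left(2 - -3\right)\right) 17\right) = 136 \left(535 + \left(-3 + \left(2 + 3\right)\right) 17\right) = 136 \left(535 + \left(-3 + 5\right) 17\right) = 136 \left(535 + 2 \cdot 17\right) = 136 \left(535 + 34\right) = 136 \cdot 569 = 77384$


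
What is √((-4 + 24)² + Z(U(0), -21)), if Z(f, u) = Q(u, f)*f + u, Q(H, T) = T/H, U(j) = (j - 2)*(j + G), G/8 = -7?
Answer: I*√1965/3 ≈ 14.776*I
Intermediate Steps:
G = -56 (G = 8*(-7) = -56)
U(j) = (-56 + j)*(-2 + j) (U(j) = (j - 2)*(j - 56) = (-2 + j)*(-56 + j) = (-56 + j)*(-2 + j))
Z(f, u) = u + f²/u (Z(f, u) = (f/u)*f + u = f²/u + u = u + f²/u)
√((-4 + 24)² + Z(U(0), -21)) = √((-4 + 24)² + (-21 + (112 + 0² - 58*0)²/(-21))) = √(20² + (-21 + (112 + 0 + 0)²*(-1/21))) = √(400 + (-21 + 112²*(-1/21))) = √(400 + (-21 + 12544*(-1/21))) = √(400 + (-21 - 1792/3)) = √(400 - 1855/3) = √(-655/3) = I*√1965/3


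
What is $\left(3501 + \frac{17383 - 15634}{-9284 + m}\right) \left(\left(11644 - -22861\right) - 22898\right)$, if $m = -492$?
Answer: $\frac{397238281389}{9776} \approx 4.0634 \cdot 10^{7}$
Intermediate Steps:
$\left(3501 + \frac{17383 - 15634}{-9284 + m}\right) \left(\left(11644 - -22861\right) - 22898\right) = \left(3501 + \frac{17383 - 15634}{-9284 - 492}\right) \left(\left(11644 - -22861\right) - 22898\right) = \left(3501 + \frac{1749}{-9776}\right) \left(\left(11644 + 22861\right) - 22898\right) = \left(3501 + 1749 \left(- \frac{1}{9776}\right)\right) \left(34505 - 22898\right) = \left(3501 - \frac{1749}{9776}\right) 11607 = \frac{34224027}{9776} \cdot 11607 = \frac{397238281389}{9776}$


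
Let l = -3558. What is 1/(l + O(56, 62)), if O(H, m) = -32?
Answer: -1/3590 ≈ -0.00027855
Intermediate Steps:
1/(l + O(56, 62)) = 1/(-3558 - 32) = 1/(-3590) = -1/3590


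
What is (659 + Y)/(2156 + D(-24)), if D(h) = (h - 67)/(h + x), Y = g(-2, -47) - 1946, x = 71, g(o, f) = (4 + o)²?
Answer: -60301/101241 ≈ -0.59562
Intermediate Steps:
Y = -1942 (Y = (4 - 2)² - 1946 = 2² - 1946 = 4 - 1946 = -1942)
D(h) = (-67 + h)/(71 + h) (D(h) = (h - 67)/(h + 71) = (-67 + h)/(71 + h))
(659 + Y)/(2156 + D(-24)) = (659 - 1942)/(2156 + (-67 - 24)/(71 - 24)) = -1283/(2156 - 91/47) = -1283/101241/47 = -1283*47/101241 = -60301/101241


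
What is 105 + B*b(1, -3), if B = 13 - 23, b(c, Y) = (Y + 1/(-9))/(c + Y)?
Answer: 805/9 ≈ 89.444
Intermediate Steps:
b(c, Y) = (-⅑ + Y)/(Y + c) (b(c, Y) = (Y - ⅑)/(Y + c) = (-⅑ + Y)/(Y + c))
B = -10
105 + B*b(1, -3) = 105 - 10*(-⅑ - 3)/(-3 + 1) = 105 - 10*(-28)/((-2)*9) = 105 - (-5)*(-28)/9 = 105 - 10*14/9 = 105 - 140/9 = 805/9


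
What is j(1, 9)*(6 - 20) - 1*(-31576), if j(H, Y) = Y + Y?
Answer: 31324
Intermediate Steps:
j(H, Y) = 2*Y
j(1, 9)*(6 - 20) - 1*(-31576) = (2*9)*(6 - 20) - 1*(-31576) = 18*(-14) + 31576 = -252 + 31576 = 31324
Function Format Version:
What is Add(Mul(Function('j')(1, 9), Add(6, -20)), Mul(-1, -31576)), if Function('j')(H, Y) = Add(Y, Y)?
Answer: 31324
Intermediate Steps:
Function('j')(H, Y) = Mul(2, Y)
Add(Mul(Function('j')(1, 9), Add(6, -20)), Mul(-1, -31576)) = Add(Mul(Mul(2, 9), Add(6, -20)), Mul(-1, -31576)) = Add(Mul(18, -14), 31576) = Add(-252, 31576) = 31324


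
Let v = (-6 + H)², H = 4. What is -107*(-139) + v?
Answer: 14877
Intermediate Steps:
v = 4 (v = (-6 + 4)² = (-2)² = 4)
-107*(-139) + v = -107*(-139) + 4 = 14873 + 4 = 14877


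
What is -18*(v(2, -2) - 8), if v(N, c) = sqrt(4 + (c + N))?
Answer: 108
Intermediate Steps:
v(N, c) = sqrt(4 + N + c) (v(N, c) = sqrt(4 + (N + c)) = sqrt(4 + N + c))
-18*(v(2, -2) - 8) = -18*(sqrt(4 + 2 - 2) - 8) = -18*(sqrt(4) - 8) = -18*(2 - 8) = -18*(-6) = 108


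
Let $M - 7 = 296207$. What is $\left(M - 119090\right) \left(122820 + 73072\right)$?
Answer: $34697174608$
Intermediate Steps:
$M = 296214$ ($M = 7 + 296207 = 296214$)
$\left(M - 119090\right) \left(122820 + 73072\right) = \left(296214 - 119090\right) \left(122820 + 73072\right) = 177124 \cdot 195892 = 34697174608$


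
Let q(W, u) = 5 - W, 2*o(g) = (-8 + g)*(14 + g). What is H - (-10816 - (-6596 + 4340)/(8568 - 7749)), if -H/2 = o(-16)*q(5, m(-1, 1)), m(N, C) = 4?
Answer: 2952016/273 ≈ 10813.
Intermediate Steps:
o(g) = (-8 + g)*(14 + g)/2 (o(g) = ((-8 + g)*(14 + g))/2 = (-8 + g)*(14 + g)/2)
H = 0 (H = -2*(-56 + (1/2)*(-16)**2 + 3*(-16))*(5 - 1*5) = -2*(-56 + (1/2)*256 - 48)*(5 - 5) = -2*(-56 + 128 - 48)*0 = -48*0 = -2*0 = 0)
H - (-10816 - (-6596 + 4340)/(8568 - 7749)) = 0 - (-10816 - (-6596 + 4340)/(8568 - 7749)) = 0 - (-10816 - (-2256)/819) = 0 - (-10816 - 1*(-752/273)) = 0 - (-10816 + 752/273) = 0 - 1*(-2952016/273) = 0 + 2952016/273 = 2952016/273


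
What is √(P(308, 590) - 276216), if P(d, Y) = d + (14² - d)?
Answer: 2*I*√69005 ≈ 525.38*I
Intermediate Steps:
P(d, Y) = 196 (P(d, Y) = d + (196 - d) = 196)
√(P(308, 590) - 276216) = √(196 - 276216) = √(-276020) = 2*I*√69005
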